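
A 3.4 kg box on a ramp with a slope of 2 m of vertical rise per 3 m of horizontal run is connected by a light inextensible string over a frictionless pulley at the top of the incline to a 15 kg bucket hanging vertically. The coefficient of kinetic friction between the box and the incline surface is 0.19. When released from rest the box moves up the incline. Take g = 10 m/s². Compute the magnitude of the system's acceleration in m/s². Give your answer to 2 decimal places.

6.84 m/s²

For the box on the incline: the weight component along the slope is m₁g sin 33.69° = 3.4 × 10 × 0.5547 = 18.860 N and the normal force is N = m₁g cos 33.69° = 28.290 N.
Kinetic friction opposes the box's motion up the incline: f = μN = 0.19 × 28.290 = 5.375 N acting down the slope.
Newton's second law for the box (up-slope positive): T − 18.860 − 5.375 = 3.4 a. For the hanging bucket (downward positive): 15 × 10 − T = 15 a.
Adding the two equations eliminates T: 125.765 = 18.4 a, so a = 6.8351 m/s².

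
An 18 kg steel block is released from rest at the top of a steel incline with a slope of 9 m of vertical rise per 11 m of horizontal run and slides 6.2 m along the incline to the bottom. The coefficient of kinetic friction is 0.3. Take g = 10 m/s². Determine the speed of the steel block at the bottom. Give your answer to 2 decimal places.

The weight component along the incline is mg sin 39.29° = 113.983 N and the normal force is N = mg cos 39.29° = 139.312 N.
Friction up the slope is f = μN = 0.3 × 139.312 = 41.794 N, so the net downslope force is 113.983 − 41.794 = 72.189 N and a = 72.189 / 18 = 4.0105 m/s².
Starting from rest over a distance of 6.2 m, v² = 2aL = 2 × 4.0105 × 6.2 = 49.7302, so v = 7.0520 m/s.

7.05 m/s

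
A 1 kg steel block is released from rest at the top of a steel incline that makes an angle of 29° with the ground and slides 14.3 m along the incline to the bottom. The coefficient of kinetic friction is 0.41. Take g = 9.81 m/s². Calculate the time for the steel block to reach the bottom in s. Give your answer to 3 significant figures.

The weight component along the incline is mg sin 29° = 4.756 N and the normal force is N = mg cos 29° = 8.580 N.
Friction up the slope is f = μN = 0.41 × 8.580 = 3.518 N, so the net downslope force is 4.756 − 3.518 = 1.238 N and a = 1.238 / 1 = 1.2380 m/s².
Starting from rest, L = ½at², so t = √(2L/a) = √(2 × 14.3 / 1.2380) = 4.8064 s.

4.81 s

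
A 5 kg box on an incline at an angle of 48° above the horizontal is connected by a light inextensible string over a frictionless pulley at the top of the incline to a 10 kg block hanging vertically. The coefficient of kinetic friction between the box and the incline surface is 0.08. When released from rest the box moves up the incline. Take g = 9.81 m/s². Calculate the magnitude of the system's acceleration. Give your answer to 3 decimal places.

3.935 m/s²

For the box on the incline: the weight component along the slope is m₁g sin 48° = 5 × 9.81 × 0.7431 = 36.449 N and the normal force is N = m₁g cos 48° = 32.821 N.
Kinetic friction opposes the box's motion up the incline: f = μN = 0.08 × 32.821 = 2.626 N acting down the slope.
Newton's second law for the box (up-slope positive): T − 36.449 − 2.626 = 5 a. For the hanging block (downward positive): 10 × 9.81 − T = 10 a.
Adding the two equations eliminates T: 59.025 = 15 a, so a = 3.9350 m/s².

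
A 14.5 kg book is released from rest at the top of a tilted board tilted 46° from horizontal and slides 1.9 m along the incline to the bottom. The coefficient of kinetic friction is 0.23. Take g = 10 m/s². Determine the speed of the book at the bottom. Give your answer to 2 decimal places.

4.61 m/s

The weight component along the incline is mg sin 46° = 104.304 N and the normal force is N = mg cos 46° = 100.725 N.
Friction up the slope is f = μN = 0.23 × 100.725 = 23.167 N, so the net downslope force is 104.304 − 23.167 = 81.137 N and a = 81.137 / 14.5 = 5.5957 m/s².
Starting from rest over a distance of 1.9 m, v² = 2aL = 2 × 5.5957 × 1.9 = 21.2637, so v = 4.6113 m/s.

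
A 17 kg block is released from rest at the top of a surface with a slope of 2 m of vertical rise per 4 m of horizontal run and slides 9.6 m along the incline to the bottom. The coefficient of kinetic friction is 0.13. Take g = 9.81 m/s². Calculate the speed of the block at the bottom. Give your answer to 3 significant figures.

The weight component along the incline is mg sin 26.57° = 74.582 N and the normal force is N = mg cos 26.57° = 149.164 N.
Friction up the slope is f = μN = 0.13 × 149.164 = 19.391 N, so the net downslope force is 74.582 − 19.391 = 55.191 N and a = 55.191 / 17 = 3.2465 m/s².
Starting from rest over a distance of 9.6 m, v² = 2aL = 2 × 3.2465 × 9.6 = 62.3328, so v = 7.8951 m/s.

7.90 m/s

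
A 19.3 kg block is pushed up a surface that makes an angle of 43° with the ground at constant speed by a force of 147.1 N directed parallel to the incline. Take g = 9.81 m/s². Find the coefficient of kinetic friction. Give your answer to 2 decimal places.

At constant speed ΣF = 0 along the incline. The applied 147.1 N acts up the slope; the weight component mg sin 43° = 129.125 N and kinetic friction μN both act down the slope.
So 147.1 = 129.125 + μ × 138.469, giving μ = (147.1 − 129.125) / 138.469 = 0.1298.

0.13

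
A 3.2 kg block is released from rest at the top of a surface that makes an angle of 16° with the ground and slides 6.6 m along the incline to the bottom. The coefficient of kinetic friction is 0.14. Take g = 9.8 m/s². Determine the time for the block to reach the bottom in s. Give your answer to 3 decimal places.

3.090 s

The weight component along the incline is mg sin 16° = 8.644 N and the normal force is N = mg cos 16° = 30.145 N.
Friction up the slope is f = μN = 0.14 × 30.145 = 4.220 N, so the net downslope force is 8.644 − 4.220 = 4.424 N and a = 4.424 / 3.2 = 1.3825 m/s².
Starting from rest, L = ½at², so t = √(2L/a) = √(2 × 6.6 / 1.3825) = 3.0900 s.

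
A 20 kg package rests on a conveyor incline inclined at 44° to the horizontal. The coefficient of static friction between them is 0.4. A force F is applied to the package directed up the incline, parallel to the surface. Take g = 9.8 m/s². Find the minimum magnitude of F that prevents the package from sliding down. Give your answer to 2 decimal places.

79.76 N

The normal force is N = mg cos 44° = 140.991 N. With F at its minimum the package is on the verge of sliding down, so static friction is at its maximum μ_s N = 0.4 × 140.991 = 56.396 N and acts up the slope.
Equilibrium along the incline: F + μ_s N = mg sin 44°, so F = 136.153 − 56.396 = 79.757 N.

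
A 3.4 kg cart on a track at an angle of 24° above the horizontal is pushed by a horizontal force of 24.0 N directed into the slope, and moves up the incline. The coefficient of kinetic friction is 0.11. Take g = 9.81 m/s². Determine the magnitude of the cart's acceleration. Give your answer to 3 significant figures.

The horizontal push has components F cos 24° = 24.0 × 0.9135 = 21.924 N up the incline and F sin 24° = 24.0 × 0.4067 = 9.761 N pressing into the surface.
The normal force is therefore N = mg cos 24° + F sin 24° = 30.469 + 9.761 = 40.230 N, and kinetic friction down the slope is μN = 0.11 × 40.230 = 4.425 N.
Along the incline: F cos 24° − mg sin 24° − μN = ma, so 21.924 − 13.565 − 4.425 = 3.4 a, giving a = 1.1571 m/s².

1.16 m/s²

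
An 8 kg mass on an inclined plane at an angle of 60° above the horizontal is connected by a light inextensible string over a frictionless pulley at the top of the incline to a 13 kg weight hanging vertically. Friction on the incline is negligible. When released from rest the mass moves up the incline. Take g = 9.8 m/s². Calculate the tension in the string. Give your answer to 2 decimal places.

For the mass on the incline: the weight component along the slope is m₁g sin 60° = 8 × 9.8 × 0.8660 = 67.894 N and the normal force is N = m₁g cos 60° = 39.200 N.
Newton's second law for the mass (up-slope positive): T − 67.894 = 8 a. For the hanging weight (downward positive): 13 × 9.8 − T = 13 a.
Adding the two equations eliminates T: 59.506 = 21 a, so a = 2.8336 m/s².
Then from the hanging weight's equation, T = 13 × (9.8 − 2.8336) = 90.563 N.

90.56 N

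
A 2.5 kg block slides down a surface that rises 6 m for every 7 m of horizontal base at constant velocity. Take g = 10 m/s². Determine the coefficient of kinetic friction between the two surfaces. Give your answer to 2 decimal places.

At constant velocity the net force along the incline is zero: mg sin 40.60° = μ mg cos 40.60°.
So μ = tan 40.60° = 0.6508 / 0.7593 = 0.8571.

0.86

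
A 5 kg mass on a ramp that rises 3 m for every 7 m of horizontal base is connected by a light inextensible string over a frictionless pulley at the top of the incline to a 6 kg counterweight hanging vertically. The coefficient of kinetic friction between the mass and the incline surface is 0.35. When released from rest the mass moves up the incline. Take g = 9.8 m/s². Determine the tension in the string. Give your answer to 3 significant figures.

For the mass on the incline: the weight component along the slope is m₁g sin 23.20° = 5 × 9.8 × 0.3939 = 19.301 N and the normal force is N = m₁g cos 23.20° = 45.038 N.
Kinetic friction opposes the mass's motion up the incline: f = μN = 0.35 × 45.038 = 15.763 N acting down the slope.
Newton's second law for the mass (up-slope positive): T − 19.301 − 15.763 = 5 a. For the hanging counterweight (downward positive): 6 × 9.8 − T = 6 a.
Adding the two equations eliminates T: 23.736 = 11 a, so a = 2.1578 m/s².
Then from the hanging counterweight's equation, T = 6 × (9.8 − 2.1578) = 45.853 N.

45.9 N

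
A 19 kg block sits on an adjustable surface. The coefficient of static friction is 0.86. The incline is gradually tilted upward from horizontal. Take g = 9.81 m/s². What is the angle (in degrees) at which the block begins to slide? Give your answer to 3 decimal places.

40.696°

At the threshold of sliding, static friction is at its maximum μ_s N and exactly balances the weight component along the incline: mg sin θ = μ_s mg cos θ.
Hence tan θ = μ_s = 0.86, so θ = arctan(0.86) = 40.6955°.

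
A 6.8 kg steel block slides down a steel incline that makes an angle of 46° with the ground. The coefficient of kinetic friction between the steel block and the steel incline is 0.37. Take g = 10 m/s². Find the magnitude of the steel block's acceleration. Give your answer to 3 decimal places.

Resolving the weight along the incline: the component pulling the steel block down the slope is mg sin 46° = 6.8 × 10 × 0.7193 = 48.912 N, and the normal force is N = mg cos 46° = 6.8 × 10 × 0.6947 = 47.240 N.
Kinetic friction acts up the slope with magnitude f = μN = 0.37 × 47.240 = 17.479 N.
Net force along the incline is 48.912 − 17.479 = 31.433 N, so a = 31.433 / 6.8 = 4.6225 m/s².

4.623 m/s²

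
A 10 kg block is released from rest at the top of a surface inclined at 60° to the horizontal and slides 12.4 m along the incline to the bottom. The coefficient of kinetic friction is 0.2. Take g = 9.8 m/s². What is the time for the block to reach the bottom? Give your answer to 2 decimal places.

The weight component along the incline is mg sin 60° = 84.870 N and the normal force is N = mg cos 60° = 49.000 N.
Friction up the slope is f = μN = 0.2 × 49.000 = 9.800 N, so the net downslope force is 84.870 − 9.800 = 75.070 N and a = 75.070 / 10 = 7.5070 m/s².
Starting from rest, L = ½at², so t = √(2L/a) = √(2 × 12.4 / 7.5070) = 1.8176 s.

1.82 s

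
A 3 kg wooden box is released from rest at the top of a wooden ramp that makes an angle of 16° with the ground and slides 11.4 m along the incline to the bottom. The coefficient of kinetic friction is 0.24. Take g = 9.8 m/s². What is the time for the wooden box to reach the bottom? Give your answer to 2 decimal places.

7.20 s

The weight component along the incline is mg sin 16° = 8.104 N and the normal force is N = mg cos 16° = 28.261 N.
Friction up the slope is f = μN = 0.24 × 28.261 = 6.783 N, so the net downslope force is 8.104 − 6.783 = 1.321 N and a = 1.321 / 3 = 0.4403 m/s².
Starting from rest, L = ½at², so t = √(2L/a) = √(2 × 11.4 / 0.4403) = 7.1960 s.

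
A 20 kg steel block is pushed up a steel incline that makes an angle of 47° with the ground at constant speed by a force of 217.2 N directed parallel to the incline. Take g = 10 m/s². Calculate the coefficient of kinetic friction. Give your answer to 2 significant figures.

At constant speed ΣF = 0 along the incline. The applied 217.2 N acts up the slope; the weight component mg sin 47° = 146.271 N and kinetic friction μN both act down the slope.
So 217.2 = 146.271 + μ × 136.400, giving μ = (217.2 − 146.271) / 136.400 = 0.5200.

0.52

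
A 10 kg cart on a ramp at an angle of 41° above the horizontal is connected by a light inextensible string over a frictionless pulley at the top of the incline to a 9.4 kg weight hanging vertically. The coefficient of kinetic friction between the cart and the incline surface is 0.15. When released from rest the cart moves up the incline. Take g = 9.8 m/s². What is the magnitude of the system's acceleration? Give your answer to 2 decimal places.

0.86 m/s²

For the cart on the incline: the weight component along the slope is m₁g sin 41° = 10 × 9.8 × 0.6561 = 64.298 N and the normal force is N = m₁g cos 41° = 73.962 N.
Kinetic friction opposes the cart's motion up the incline: f = μN = 0.15 × 73.962 = 11.094 N acting down the slope.
Newton's second law for the cart (up-slope positive): T − 64.298 − 11.094 = 10 a. For the hanging weight (downward positive): 9.4 × 9.8 − T = 9.4 a.
Adding the two equations eliminates T: 16.728 = 19.4 a, so a = 0.8623 m/s².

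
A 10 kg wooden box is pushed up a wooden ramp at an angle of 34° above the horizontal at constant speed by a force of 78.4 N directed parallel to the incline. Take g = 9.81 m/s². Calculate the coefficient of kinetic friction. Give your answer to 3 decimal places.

0.289

At constant speed ΣF = 0 along the incline. The applied 78.4 N acts up the slope; the weight component mg sin 34° = 54.857 N and kinetic friction μN both act down the slope.
So 78.4 = 54.857 + μ × 81.329, giving μ = (78.4 − 54.857) / 81.329 = 0.2895.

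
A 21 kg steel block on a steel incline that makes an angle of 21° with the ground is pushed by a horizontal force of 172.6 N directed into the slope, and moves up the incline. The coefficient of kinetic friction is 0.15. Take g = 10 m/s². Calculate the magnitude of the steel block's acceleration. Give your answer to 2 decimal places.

2.25 m/s²

The horizontal push has components F cos 21° = 172.6 × 0.9336 = 161.139 N up the incline and F sin 21° = 172.6 × 0.3584 = 61.860 N pressing into the surface.
The normal force is therefore N = mg cos 21° + F sin 21° = 196.056 + 61.860 = 257.916 N, and kinetic friction down the slope is μN = 0.15 × 257.916 = 38.687 N.
Along the incline: F cos 21° − mg sin 21° − μN = ma, so 161.139 − 75.264 − 38.687 = 21 a, giving a = 2.2470 m/s².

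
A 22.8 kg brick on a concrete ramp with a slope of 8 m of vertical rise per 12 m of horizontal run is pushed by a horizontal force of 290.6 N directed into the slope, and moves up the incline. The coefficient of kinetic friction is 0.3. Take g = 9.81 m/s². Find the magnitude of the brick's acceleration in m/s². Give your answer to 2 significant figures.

The horizontal push has components F cos 33.69° = 290.6 × 0.8321 = 241.808 N up the incline and F sin 33.69° = 290.6 × 0.5547 = 161.196 N pressing into the surface.
The normal force is therefore N = mg cos 33.69° + F sin 33.69° = 186.114 + 161.196 = 347.310 N, and kinetic friction down the slope is μN = 0.3 × 347.310 = 104.193 N.
Along the incline: F cos 33.69° − mg sin 33.69° − μN = ma, so 241.808 − 124.069 − 104.193 = 22.8 a, giving a = 0.5941 m/s².

0.59 m/s²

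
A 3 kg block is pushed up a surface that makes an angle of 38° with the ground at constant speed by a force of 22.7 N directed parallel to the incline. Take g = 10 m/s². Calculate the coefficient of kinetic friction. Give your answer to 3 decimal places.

0.179

At constant speed ΣF = 0 along the incline. The applied 22.7 N acts up the slope; the weight component mg sin 38° = 18.470 N and kinetic friction μN both act down the slope.
So 22.7 = 18.470 + μ × 23.640, giving μ = (22.7 − 18.470) / 23.640 = 0.1789.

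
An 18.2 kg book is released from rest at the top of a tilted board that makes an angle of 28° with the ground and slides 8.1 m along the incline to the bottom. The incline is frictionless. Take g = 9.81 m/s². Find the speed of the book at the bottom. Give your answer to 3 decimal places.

The weight component along the incline is mg sin 28° = 83.820 N and the normal force is N = mg cos 28° = 157.643 N.
With no friction, a = g sin 28° = 4.6055 m/s².
Starting from rest over a distance of 8.1 m, v² = 2aL = 2 × 4.6055 × 8.1 = 74.6091, so v = 8.6377 m/s.

8.638 m/s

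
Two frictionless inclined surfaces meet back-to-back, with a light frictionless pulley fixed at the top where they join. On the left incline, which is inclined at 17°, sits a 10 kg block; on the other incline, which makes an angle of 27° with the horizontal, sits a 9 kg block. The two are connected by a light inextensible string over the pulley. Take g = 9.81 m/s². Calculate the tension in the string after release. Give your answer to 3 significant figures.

Resolve each weight along its own incline: the 10 kg mass has component 10 × 9.81 × sin 17° = 28.682 N down its slope, and the 9 kg mass has 9 × 9.81 × sin 27° = 40.083 N down its slope.
The 9 kg side's 40.083 N exceeds the other side's 28.682 N, so that mass slides down and the 10 kg mass slides up. Taking that direction as positive, Newton's second law for the whole system gives 40.083 − 28.682 = (10 + 9) a, so a = 11.401 / 19 = 0.6001 m/s².
For the 10 kg mass (up-slope positive): T − 28.682 = 10 × 0.6001, so T = 34.683 N.

34.7 N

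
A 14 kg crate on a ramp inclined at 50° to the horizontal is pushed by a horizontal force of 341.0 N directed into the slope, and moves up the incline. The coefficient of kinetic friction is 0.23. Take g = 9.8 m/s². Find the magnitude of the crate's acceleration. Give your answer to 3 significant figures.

2.41 m/s²

The horizontal push has components F cos 50° = 341.0 × 0.6428 = 219.195 N up the incline and F sin 50° = 341.0 × 0.7660 = 261.206 N pressing into the surface.
The normal force is therefore N = mg cos 50° + F sin 50° = 88.192 + 261.206 = 349.398 N, and kinetic friction down the slope is μN = 0.23 × 349.398 = 80.362 N.
Along the incline: F cos 50° − mg sin 50° − μN = ma, so 219.195 − 105.095 − 80.362 = 14 a, giving a = 2.4099 m/s².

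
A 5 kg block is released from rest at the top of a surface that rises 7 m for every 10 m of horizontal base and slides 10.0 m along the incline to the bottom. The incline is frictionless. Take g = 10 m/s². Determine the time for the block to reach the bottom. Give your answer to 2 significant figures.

1.9 s

The weight component along the incline is mg sin 34.99° = 28.673 N and the normal force is N = mg cos 34.99° = 40.962 N.
With no friction, a = g sin 34.99° = 5.7346 m/s².
Starting from rest, L = ½at², so t = √(2L/a) = √(2 × 10.0 / 5.7346) = 1.8675 s.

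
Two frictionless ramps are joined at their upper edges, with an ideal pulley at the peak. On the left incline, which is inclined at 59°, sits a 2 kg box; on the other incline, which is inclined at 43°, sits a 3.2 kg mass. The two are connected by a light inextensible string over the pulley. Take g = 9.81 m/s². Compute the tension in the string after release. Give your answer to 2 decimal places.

Resolve each weight along its own incline: the 2 kg mass has component 2 × 9.81 × sin 59° = 16.818 N down its slope, and the 3.2 kg mass has 3.2 × 9.81 × sin 43° = 21.409 N down its slope.
The 3.2 kg side's 21.409 N exceeds the other side's 16.818 N, so that mass slides down and the 2 kg mass slides up. Taking that direction as positive, Newton's second law for the whole system gives 21.409 − 16.818 = (2 + 3.2) a, so a = 4.591 / 5.2 = 0.8829 m/s².
For the 2 kg mass (up-slope positive): T − 16.818 = 2 × 0.8829, so T = 18.584 N.

18.58 N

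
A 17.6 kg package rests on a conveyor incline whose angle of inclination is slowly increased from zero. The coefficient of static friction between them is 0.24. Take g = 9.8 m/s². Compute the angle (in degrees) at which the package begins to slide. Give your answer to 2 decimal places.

13.50°

At the threshold of sliding, static friction is at its maximum μ_s N and exactly balances the weight component along the incline: mg sin θ = μ_s mg cos θ.
Hence tan θ = μ_s = 0.24, so θ = arctan(0.24) = 13.4957°.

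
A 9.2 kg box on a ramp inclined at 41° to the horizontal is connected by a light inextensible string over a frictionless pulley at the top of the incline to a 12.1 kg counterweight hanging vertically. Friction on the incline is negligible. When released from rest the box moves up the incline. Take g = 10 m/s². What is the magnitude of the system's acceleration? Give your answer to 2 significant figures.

2.8 m/s²

For the box on the incline: the weight component along the slope is m₁g sin 41° = 9.2 × 10 × 0.6561 = 60.361 N and the normal force is N = m₁g cos 41° = 69.433 N.
Newton's second law for the box (up-slope positive): T − 60.361 = 9.2 a. For the hanging counterweight (downward positive): 12.1 × 10 − T = 12.1 a.
Adding the two equations eliminates T: 60.639 = 21.3 a, so a = 2.8469 m/s².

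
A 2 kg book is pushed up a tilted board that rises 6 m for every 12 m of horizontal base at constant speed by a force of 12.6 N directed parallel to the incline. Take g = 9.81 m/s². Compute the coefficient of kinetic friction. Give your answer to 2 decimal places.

0.22

At constant speed ΣF = 0 along the incline. The applied 12.6 N acts up the slope; the weight component mg sin 26.57° = 8.774 N and kinetic friction μN both act down the slope.
So 12.6 = 8.774 + μ × 17.549, giving μ = (12.6 − 8.774) / 17.549 = 0.2180.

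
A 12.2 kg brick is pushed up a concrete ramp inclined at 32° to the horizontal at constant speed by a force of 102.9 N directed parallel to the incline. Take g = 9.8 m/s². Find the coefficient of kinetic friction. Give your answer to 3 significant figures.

0.390

At constant speed ΣF = 0 along the incline. The applied 102.9 N acts up the slope; the weight component mg sin 32° = 63.357 N and kinetic friction μN both act down the slope.
So 102.9 = 63.357 + μ × 101.393, giving μ = (102.9 − 63.357) / 101.393 = 0.3900.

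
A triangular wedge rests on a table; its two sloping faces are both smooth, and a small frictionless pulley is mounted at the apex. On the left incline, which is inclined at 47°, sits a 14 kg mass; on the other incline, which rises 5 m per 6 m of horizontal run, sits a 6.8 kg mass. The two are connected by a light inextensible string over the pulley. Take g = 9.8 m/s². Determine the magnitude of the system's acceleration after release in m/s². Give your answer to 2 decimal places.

2.77 m/s²

Resolve each weight along its own incline: the 14 kg mass has component 14 × 9.8 × sin 47° = 100.342 N down its slope, and the 6.8 kg mass has 6.8 × 9.8 × sin 39.81° = 42.662 N down its slope.
The 14 kg side's 100.342 N exceeds the other side's 42.662 N, so that mass slides down and the 6.8 kg mass slides up. Taking that direction as positive, Newton's second law for the whole system gives 100.342 − 42.662 = (14 + 6.8) a, so a = 57.680 / 20.8 = 2.7731 m/s².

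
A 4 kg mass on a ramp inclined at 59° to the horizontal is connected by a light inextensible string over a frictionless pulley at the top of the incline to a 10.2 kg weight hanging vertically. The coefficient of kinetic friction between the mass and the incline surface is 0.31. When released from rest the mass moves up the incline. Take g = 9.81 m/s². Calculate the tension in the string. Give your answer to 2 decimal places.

For the mass on the incline: the weight component along the slope is m₁g sin 59° = 4 × 9.81 × 0.8572 = 33.637 N and the normal force is N = m₁g cos 59° = 20.210 N.
Kinetic friction opposes the mass's motion up the incline: f = μN = 0.31 × 20.210 = 6.265 N acting down the slope.
Newton's second law for the mass (up-slope positive): T − 33.637 − 6.265 = 4 a. For the hanging weight (downward positive): 10.2 × 9.81 − T = 10.2 a.
Adding the two equations eliminates T: 60.160 = 14.2 a, so a = 4.2366 m/s².
Then from the hanging weight's equation, T = 10.2 × (9.81 − 4.2366) = 56.849 N.

56.85 N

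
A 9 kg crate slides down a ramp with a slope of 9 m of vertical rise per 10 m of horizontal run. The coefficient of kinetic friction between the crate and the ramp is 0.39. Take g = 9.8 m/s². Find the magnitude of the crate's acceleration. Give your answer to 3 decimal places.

3.715 m/s²

Resolving the weight along the incline: the component pulling the crate down the slope is mg sin 41.99° = 9 × 9.8 × 0.6690 = 59.006 N, and the normal force is N = mg cos 41.99° = 9 × 9.8 × 0.7433 = 65.559 N.
Kinetic friction acts up the slope with magnitude f = μN = 0.39 × 65.559 = 25.568 N.
Net force along the incline is 59.006 − 25.568 = 33.438 N, so a = 33.438 / 9 = 3.7153 m/s².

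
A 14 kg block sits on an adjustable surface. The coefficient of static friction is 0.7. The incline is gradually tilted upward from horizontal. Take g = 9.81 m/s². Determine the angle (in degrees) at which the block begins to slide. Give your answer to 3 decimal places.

34.992°

At the threshold of sliding, static friction is at its maximum μ_s N and exactly balances the weight component along the incline: mg sin θ = μ_s mg cos θ.
Hence tan θ = μ_s = 0.7, so θ = arctan(0.7) = 34.9920°.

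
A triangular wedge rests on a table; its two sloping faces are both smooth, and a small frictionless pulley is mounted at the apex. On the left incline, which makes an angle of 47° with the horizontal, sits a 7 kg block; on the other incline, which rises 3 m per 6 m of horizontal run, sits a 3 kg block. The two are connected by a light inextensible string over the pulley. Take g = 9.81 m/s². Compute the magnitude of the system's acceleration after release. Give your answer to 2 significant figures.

Resolve each weight along its own incline: the 7 kg mass has component 7 × 9.81 × sin 47° = 50.222 N down its slope, and the 3 kg mass has 3 × 9.81 × sin 26.57° = 13.161 N down its slope.
The 7 kg side's 50.222 N exceeds the other side's 13.161 N, so that mass slides down and the 3 kg mass slides up. Taking that direction as positive, Newton's second law for the whole system gives 50.222 − 13.161 = (7 + 3) a, so a = 37.061 / 10 = 3.7061 m/s².

3.7 m/s²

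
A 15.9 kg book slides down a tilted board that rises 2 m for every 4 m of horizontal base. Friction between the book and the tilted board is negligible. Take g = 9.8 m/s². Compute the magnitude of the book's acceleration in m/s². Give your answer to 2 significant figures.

4.4 m/s²

Resolving the weight along the incline: the component pulling the book down the slope is mg sin 26.57° = 15.9 × 9.8 × 0.4472 = 69.683 N, and the normal force is N = mg cos 26.57° = 15.9 × 9.8 × 0.8944 = 139.365 N.
With no friction the net force along the incline is 69.683 N, so a = g sin 26.57° = 69.683 / 15.9 = 4.3826 m/s².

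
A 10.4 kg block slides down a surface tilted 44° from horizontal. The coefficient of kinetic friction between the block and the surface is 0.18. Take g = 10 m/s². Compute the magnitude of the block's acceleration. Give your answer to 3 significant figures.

Resolving the weight along the incline: the component pulling the block down the slope is mg sin 44° = 10.4 × 10 × 0.6947 = 72.249 N, and the normal force is N = mg cos 44° = 10.4 × 10 × 0.7193 = 74.807 N.
Kinetic friction acts up the slope with magnitude f = μN = 0.18 × 74.807 = 13.465 N.
Net force along the incline is 72.249 − 13.465 = 58.784 N, so a = 58.784 / 10.4 = 5.6523 m/s².

5.65 m/s²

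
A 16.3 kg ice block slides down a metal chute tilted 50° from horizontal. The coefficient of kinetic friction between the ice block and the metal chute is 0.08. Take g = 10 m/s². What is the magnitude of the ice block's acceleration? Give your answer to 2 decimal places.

Resolving the weight along the incline: the component pulling the ice block down the slope is mg sin 50° = 16.3 × 10 × 0.7660 = 124.858 N, and the normal force is N = mg cos 50° = 16.3 × 10 × 0.6428 = 104.776 N.
Kinetic friction acts up the slope with magnitude f = μN = 0.08 × 104.776 = 8.382 N.
Net force along the incline is 124.858 − 8.382 = 116.476 N, so a = 116.476 / 16.3 = 7.1458 m/s².

7.15 m/s²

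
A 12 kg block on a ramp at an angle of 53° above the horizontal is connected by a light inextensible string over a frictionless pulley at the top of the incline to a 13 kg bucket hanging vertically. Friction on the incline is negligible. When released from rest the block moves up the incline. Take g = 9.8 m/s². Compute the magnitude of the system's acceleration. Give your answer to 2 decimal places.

For the block on the incline: the weight component along the slope is m₁g sin 53° = 12 × 9.8 × 0.7986 = 93.915 N and the normal force is N = m₁g cos 53° = 70.773 N.
Newton's second law for the block (up-slope positive): T − 93.915 = 12 a. For the hanging bucket (downward positive): 13 × 9.8 − T = 13 a.
Adding the two equations eliminates T: 33.485 = 25 a, so a = 1.3394 m/s².

1.34 m/s²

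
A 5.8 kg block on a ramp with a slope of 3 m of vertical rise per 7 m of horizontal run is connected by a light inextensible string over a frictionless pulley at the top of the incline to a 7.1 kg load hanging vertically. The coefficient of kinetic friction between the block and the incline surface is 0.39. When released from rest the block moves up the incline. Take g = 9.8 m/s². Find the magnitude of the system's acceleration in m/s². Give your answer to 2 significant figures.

For the block on the incline: the weight component along the slope is m₁g sin 23.20° = 5.8 × 9.8 × 0.3939 = 22.389 N and the normal force is N = m₁g cos 23.20° = 52.244 N.
Kinetic friction opposes the block's motion up the incline: f = μN = 0.39 × 52.244 = 20.375 N acting down the slope.
Newton's second law for the block (up-slope positive): T − 22.389 − 20.375 = 5.8 a. For the hanging load (downward positive): 7.1 × 9.8 − T = 7.1 a.
Adding the two equations eliminates T: 26.816 = 12.9 a, so a = 2.0788 m/s².

2.1 m/s²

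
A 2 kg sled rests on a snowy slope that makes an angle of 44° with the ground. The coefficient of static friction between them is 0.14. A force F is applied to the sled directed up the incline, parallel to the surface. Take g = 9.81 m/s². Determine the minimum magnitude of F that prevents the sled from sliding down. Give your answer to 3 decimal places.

The normal force is N = mg cos 44° = 14.113 N. With F at its minimum the sled is on the verge of sliding down, so static friction is at its maximum μ_s N = 0.14 × 14.113 = 1.976 N and acts up the slope.
Equilibrium along the incline: F + μ_s N = mg sin 44°, so F = 13.629 − 1.976 = 11.653 N.

11.653 N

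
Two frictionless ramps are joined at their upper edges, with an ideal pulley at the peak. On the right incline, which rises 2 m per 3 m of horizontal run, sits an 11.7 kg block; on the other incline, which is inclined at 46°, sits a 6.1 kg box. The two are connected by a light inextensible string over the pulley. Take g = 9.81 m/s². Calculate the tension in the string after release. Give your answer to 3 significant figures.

50.1 N

Resolve each weight along its own incline: the 11.7 kg mass has component 11.7 × 9.81 × sin 33.69° = 63.667 N down its slope, and the 6.1 kg mass has 6.1 × 9.81 × sin 46° = 43.046 N down its slope.
The 11.7 kg side's 63.667 N exceeds the other side's 43.046 N, so that mass slides down and the 6.1 kg mass slides up. Taking that direction as positive, Newton's second law for the whole system gives 63.667 − 43.046 = (11.7 + 6.1) a, so a = 20.621 / 17.8 = 1.1585 m/s².
For the 6.1 kg mass (up-slope positive): T − 43.046 = 6.1 × 1.1585, so T = 50.113 N.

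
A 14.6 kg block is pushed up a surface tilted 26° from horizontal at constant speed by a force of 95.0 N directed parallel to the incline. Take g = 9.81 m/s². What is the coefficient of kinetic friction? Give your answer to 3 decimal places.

0.250

At constant speed ΣF = 0 along the incline. The applied 95.0 N acts up the slope; the weight component mg sin 26° = 62.786 N and kinetic friction μN both act down the slope.
So 95.0 = 62.786 + μ × 128.731, giving μ = (95.0 − 62.786) / 128.731 = 0.2502.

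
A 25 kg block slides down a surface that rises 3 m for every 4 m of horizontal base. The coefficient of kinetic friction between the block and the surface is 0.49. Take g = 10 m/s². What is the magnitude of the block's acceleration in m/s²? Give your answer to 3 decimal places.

2.080 m/s²

Resolving the weight along the incline: the component pulling the block down the slope is mg sin 36.87° = 25 × 10 × 0.6000 = 150.000 N, and the normal force is N = mg cos 36.87° = 25 × 10 × 0.8000 = 200.000 N.
Kinetic friction acts up the slope with magnitude f = μN = 0.49 × 200.000 = 98.000 N.
Net force along the incline is 150.000 − 98.000 = 52.000 N, so a = 52.000 / 25 = 2.0800 m/s².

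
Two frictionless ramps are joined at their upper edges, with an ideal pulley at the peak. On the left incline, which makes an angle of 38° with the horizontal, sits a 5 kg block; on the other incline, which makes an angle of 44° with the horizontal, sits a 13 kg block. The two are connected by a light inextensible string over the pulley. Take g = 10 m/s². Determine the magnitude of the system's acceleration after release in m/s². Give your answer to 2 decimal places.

Resolve each weight along its own incline: the 5 kg mass has component 5 × 10 × sin 38° = 30.783 N down its slope, and the 13 kg mass has 13 × 10 × sin 44° = 90.306 N down its slope.
The 13 kg side's 90.306 N exceeds the other side's 30.783 N, so that mass slides down and the 5 kg mass slides up. Taking that direction as positive, Newton's second law for the whole system gives 90.306 − 30.783 = (5 + 13) a, so a = 59.523 / 18 = 3.3068 m/s².

3.31 m/s²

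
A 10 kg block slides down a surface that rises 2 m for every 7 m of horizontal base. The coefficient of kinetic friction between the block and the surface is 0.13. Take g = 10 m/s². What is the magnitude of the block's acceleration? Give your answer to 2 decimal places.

1.50 m/s²

Resolving the weight along the incline: the component pulling the block down the slope is mg sin 15.95° = 10 × 10 × 0.2747 = 27.470 N, and the normal force is N = mg cos 15.95° = 10 × 10 × 0.9615 = 96.150 N.
Kinetic friction acts up the slope with magnitude f = μN = 0.13 × 96.150 = 12.500 N.
Net force along the incline is 27.470 − 12.500 = 14.970 N, so a = 14.970 / 10 = 1.4970 m/s².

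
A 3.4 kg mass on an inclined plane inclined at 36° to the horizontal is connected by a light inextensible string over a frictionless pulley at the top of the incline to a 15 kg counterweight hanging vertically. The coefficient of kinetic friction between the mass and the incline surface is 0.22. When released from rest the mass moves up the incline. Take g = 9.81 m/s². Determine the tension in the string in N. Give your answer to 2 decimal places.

For the mass on the incline: the weight component along the slope is m₁g sin 36° = 3.4 × 9.81 × 0.5878 = 19.605 N and the normal force is N = m₁g cos 36° = 26.984 N.
Kinetic friction opposes the mass's motion up the incline: f = μN = 0.22 × 26.984 = 5.936 N acting down the slope.
Newton's second law for the mass (up-slope positive): T − 19.605 − 5.936 = 3.4 a. For the hanging counterweight (downward positive): 15 × 9.81 − T = 15 a.
Adding the two equations eliminates T: 121.609 = 18.4 a, so a = 6.6092 m/s².
Then from the hanging counterweight's equation, T = 15 × (9.81 − 6.6092) = 48.012 N.

48.01 N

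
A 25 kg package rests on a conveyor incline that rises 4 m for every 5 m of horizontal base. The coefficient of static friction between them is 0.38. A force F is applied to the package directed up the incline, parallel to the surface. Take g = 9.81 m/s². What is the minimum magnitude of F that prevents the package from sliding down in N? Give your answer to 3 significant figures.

The normal force is N = mg cos 38.66° = 191.508 N. With F at its minimum the package is on the verge of sliding down, so static friction is at its maximum μ_s N = 0.38 × 191.508 = 72.773 N and acts up the slope.
Equilibrium along the incline: F + μ_s N = mg sin 38.66°, so F = 153.206 − 72.773 = 80.433 N.

80.4 N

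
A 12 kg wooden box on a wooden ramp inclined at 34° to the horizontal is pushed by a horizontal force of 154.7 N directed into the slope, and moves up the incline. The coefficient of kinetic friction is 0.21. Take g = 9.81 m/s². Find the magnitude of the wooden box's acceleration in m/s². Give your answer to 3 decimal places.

1.980 m/s²

The horizontal push has components F cos 34° = 154.7 × 0.8290 = 128.246 N up the incline and F sin 34° = 154.7 × 0.5592 = 86.508 N pressing into the surface.
The normal force is therefore N = mg cos 34° + F sin 34° = 97.590 + 86.508 = 184.098 N, and kinetic friction down the slope is μN = 0.21 × 184.098 = 38.661 N.
Along the incline: F cos 34° − mg sin 34° − μN = ma, so 128.246 − 65.829 − 38.661 = 12 a, giving a = 1.9797 m/s².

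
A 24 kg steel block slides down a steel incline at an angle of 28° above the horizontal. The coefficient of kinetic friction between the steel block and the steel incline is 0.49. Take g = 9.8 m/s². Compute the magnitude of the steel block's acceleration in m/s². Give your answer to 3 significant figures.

0.361 m/s²

Resolving the weight along the incline: the component pulling the steel block down the slope is mg sin 28° = 24 × 9.8 × 0.4695 = 110.426 N, and the normal force is N = mg cos 28° = 24 × 9.8 × 0.8829 = 207.658 N.
Kinetic friction acts up the slope with magnitude f = μN = 0.49 × 207.658 = 101.752 N.
Net force along the incline is 110.426 − 101.752 = 8.674 N, so a = 8.674 / 24 = 0.3614 m/s².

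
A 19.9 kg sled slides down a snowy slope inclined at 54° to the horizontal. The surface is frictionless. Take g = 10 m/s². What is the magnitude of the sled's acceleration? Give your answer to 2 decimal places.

8.09 m/s²

Resolving the weight along the incline: the component pulling the sled down the slope is mg sin 54° = 19.9 × 10 × 0.8090 = 160.991 N, and the normal force is N = mg cos 54° = 19.9 × 10 × 0.5878 = 116.972 N.
With no friction the net force along the incline is 160.991 N, so a = g sin 54° = 160.991 / 19.9 = 8.0900 m/s².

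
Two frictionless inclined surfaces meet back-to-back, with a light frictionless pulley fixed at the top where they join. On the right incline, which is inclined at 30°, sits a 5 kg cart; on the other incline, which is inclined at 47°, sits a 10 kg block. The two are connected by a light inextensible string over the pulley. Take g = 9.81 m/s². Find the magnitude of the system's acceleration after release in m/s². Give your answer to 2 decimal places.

Resolve each weight along its own incline: the 5 kg mass has component 5 × 9.81 × sin 30° = 24.525 N down its slope, and the 10 kg mass has 10 × 9.81 × sin 47° = 71.746 N down its slope.
The 10 kg side's 71.746 N exceeds the other side's 24.525 N, so that mass slides down and the 5 kg mass slides up. Taking that direction as positive, Newton's second law for the whole system gives 71.746 − 24.525 = (5 + 10) a, so a = 47.221 / 15 = 3.1481 m/s².

3.15 m/s²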